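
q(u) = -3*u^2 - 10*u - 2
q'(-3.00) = 8.00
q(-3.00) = 1.00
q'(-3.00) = 8.00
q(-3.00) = 1.00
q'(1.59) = -19.54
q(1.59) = -25.48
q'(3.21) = -29.26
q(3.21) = -65.01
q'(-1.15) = -3.10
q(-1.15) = 5.53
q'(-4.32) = 15.92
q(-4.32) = -14.79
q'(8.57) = -61.42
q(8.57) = -308.03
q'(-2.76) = 6.56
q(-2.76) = 2.75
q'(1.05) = -16.30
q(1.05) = -15.81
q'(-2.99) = 7.94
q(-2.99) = 1.08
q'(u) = -6*u - 10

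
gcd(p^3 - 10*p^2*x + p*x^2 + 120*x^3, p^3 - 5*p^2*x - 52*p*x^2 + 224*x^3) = -p + 8*x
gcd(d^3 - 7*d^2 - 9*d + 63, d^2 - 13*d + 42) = d - 7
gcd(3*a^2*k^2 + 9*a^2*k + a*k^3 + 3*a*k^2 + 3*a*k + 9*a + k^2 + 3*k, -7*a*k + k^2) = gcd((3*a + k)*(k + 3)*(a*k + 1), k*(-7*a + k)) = 1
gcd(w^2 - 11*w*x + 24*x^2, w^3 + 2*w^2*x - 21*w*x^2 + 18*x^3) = -w + 3*x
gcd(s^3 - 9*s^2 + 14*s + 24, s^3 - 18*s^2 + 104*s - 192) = s^2 - 10*s + 24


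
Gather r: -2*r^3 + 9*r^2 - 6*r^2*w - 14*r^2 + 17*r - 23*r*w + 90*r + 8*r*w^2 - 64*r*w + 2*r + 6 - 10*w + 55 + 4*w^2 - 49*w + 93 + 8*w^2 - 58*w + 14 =-2*r^3 + r^2*(-6*w - 5) + r*(8*w^2 - 87*w + 109) + 12*w^2 - 117*w + 168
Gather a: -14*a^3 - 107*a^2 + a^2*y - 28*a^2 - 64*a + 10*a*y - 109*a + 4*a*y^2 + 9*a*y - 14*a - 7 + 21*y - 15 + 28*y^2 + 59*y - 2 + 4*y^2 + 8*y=-14*a^3 + a^2*(y - 135) + a*(4*y^2 + 19*y - 187) + 32*y^2 + 88*y - 24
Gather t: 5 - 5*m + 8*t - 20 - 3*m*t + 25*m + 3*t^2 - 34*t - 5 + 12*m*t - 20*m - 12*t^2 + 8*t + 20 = -9*t^2 + t*(9*m - 18)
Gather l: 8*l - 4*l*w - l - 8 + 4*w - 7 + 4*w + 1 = l*(7 - 4*w) + 8*w - 14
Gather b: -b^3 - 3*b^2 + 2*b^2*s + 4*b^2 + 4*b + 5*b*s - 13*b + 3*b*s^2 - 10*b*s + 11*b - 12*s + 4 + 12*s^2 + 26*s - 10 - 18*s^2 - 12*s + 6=-b^3 + b^2*(2*s + 1) + b*(3*s^2 - 5*s + 2) - 6*s^2 + 2*s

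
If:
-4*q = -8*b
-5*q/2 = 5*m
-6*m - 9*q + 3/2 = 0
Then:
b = 1/8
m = -1/8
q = 1/4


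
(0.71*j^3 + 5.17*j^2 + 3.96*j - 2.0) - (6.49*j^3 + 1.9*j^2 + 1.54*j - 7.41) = -5.78*j^3 + 3.27*j^2 + 2.42*j + 5.41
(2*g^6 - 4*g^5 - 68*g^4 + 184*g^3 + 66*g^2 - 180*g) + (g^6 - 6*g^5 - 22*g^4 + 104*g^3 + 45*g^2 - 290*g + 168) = 3*g^6 - 10*g^5 - 90*g^4 + 288*g^3 + 111*g^2 - 470*g + 168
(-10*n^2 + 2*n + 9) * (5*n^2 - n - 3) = -50*n^4 + 20*n^3 + 73*n^2 - 15*n - 27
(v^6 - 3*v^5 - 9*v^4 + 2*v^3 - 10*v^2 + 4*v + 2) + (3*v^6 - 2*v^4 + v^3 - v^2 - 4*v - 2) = 4*v^6 - 3*v^5 - 11*v^4 + 3*v^3 - 11*v^2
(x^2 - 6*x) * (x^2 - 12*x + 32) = x^4 - 18*x^3 + 104*x^2 - 192*x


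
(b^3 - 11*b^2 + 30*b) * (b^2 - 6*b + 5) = b^5 - 17*b^4 + 101*b^3 - 235*b^2 + 150*b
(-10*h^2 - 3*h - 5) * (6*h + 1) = -60*h^3 - 28*h^2 - 33*h - 5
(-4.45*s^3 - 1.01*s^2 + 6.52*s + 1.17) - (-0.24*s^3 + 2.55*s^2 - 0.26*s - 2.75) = -4.21*s^3 - 3.56*s^2 + 6.78*s + 3.92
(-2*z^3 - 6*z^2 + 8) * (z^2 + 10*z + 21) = -2*z^5 - 26*z^4 - 102*z^3 - 118*z^2 + 80*z + 168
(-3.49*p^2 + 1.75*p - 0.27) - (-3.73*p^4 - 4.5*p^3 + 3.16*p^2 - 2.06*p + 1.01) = 3.73*p^4 + 4.5*p^3 - 6.65*p^2 + 3.81*p - 1.28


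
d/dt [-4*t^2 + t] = 1 - 8*t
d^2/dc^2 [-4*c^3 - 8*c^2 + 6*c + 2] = -24*c - 16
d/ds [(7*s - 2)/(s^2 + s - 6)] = (7*s^2 + 7*s - (2*s + 1)*(7*s - 2) - 42)/(s^2 + s - 6)^2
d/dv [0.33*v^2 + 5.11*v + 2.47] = 0.66*v + 5.11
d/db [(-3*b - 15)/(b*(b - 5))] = 3*(b^2 + 10*b - 25)/(b^2*(b^2 - 10*b + 25))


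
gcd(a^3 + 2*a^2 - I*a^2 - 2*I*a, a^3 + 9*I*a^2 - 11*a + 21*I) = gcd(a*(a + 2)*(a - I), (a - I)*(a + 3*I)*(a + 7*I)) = a - I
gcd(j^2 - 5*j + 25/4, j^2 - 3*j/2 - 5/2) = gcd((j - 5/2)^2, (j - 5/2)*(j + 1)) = j - 5/2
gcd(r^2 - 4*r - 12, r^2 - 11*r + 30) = r - 6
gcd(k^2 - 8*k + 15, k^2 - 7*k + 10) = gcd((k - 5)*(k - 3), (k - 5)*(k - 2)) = k - 5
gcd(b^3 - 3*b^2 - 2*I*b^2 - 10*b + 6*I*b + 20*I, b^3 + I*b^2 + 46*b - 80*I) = b - 2*I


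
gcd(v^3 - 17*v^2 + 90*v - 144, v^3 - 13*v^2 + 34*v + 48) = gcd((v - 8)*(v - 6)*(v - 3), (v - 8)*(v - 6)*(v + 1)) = v^2 - 14*v + 48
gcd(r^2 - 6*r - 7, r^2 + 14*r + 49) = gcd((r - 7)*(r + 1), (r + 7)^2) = 1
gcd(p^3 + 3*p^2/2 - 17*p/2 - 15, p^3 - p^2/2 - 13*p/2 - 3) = p^2 - p - 6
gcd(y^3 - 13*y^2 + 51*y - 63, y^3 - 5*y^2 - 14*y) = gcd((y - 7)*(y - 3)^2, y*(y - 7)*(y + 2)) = y - 7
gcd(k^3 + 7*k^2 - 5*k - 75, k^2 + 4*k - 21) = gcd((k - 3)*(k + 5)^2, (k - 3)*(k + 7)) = k - 3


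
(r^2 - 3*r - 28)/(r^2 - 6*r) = (r^2 - 3*r - 28)/(r*(r - 6))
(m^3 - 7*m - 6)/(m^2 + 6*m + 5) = (m^2 - m - 6)/(m + 5)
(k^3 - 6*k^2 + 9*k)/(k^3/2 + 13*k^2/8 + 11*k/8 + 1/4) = 8*k*(k^2 - 6*k + 9)/(4*k^3 + 13*k^2 + 11*k + 2)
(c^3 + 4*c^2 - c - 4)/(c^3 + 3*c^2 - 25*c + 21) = (c^2 + 5*c + 4)/(c^2 + 4*c - 21)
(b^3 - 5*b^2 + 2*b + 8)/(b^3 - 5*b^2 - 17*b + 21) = (b^3 - 5*b^2 + 2*b + 8)/(b^3 - 5*b^2 - 17*b + 21)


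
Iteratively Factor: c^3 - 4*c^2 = (c)*(c^2 - 4*c) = c^2*(c - 4)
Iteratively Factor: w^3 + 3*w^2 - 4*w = (w - 1)*(w^2 + 4*w) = w*(w - 1)*(w + 4)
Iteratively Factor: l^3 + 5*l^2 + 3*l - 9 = (l + 3)*(l^2 + 2*l - 3) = (l + 3)^2*(l - 1)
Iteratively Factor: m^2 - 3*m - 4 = (m - 4)*(m + 1)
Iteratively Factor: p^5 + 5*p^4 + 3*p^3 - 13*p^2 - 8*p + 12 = (p + 3)*(p^4 + 2*p^3 - 3*p^2 - 4*p + 4) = (p - 1)*(p + 3)*(p^3 + 3*p^2 - 4) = (p - 1)*(p + 2)*(p + 3)*(p^2 + p - 2) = (p - 1)*(p + 2)^2*(p + 3)*(p - 1)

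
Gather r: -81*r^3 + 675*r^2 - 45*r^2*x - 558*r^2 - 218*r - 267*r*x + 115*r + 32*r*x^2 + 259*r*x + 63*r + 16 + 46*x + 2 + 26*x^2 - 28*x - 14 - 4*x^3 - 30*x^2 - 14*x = -81*r^3 + r^2*(117 - 45*x) + r*(32*x^2 - 8*x - 40) - 4*x^3 - 4*x^2 + 4*x + 4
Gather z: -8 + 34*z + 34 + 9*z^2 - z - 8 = 9*z^2 + 33*z + 18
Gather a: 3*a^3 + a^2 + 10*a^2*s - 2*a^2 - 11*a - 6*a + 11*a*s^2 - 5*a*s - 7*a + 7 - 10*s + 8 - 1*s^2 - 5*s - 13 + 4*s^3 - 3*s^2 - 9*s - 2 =3*a^3 + a^2*(10*s - 1) + a*(11*s^2 - 5*s - 24) + 4*s^3 - 4*s^2 - 24*s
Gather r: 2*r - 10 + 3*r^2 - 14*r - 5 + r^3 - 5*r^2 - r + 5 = r^3 - 2*r^2 - 13*r - 10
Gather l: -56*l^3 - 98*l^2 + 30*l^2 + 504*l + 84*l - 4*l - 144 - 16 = -56*l^3 - 68*l^2 + 584*l - 160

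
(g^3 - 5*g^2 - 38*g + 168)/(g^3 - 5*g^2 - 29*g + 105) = (g^2 + 2*g - 24)/(g^2 + 2*g - 15)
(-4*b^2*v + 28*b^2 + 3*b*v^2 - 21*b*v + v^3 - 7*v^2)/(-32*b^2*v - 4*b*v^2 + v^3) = (-b*v + 7*b + v^2 - 7*v)/(v*(-8*b + v))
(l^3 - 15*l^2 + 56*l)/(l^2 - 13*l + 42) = l*(l - 8)/(l - 6)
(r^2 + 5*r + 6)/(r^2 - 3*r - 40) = (r^2 + 5*r + 6)/(r^2 - 3*r - 40)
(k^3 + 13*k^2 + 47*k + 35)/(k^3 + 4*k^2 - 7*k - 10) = (k + 7)/(k - 2)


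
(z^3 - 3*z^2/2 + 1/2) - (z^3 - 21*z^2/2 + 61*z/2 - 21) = 9*z^2 - 61*z/2 + 43/2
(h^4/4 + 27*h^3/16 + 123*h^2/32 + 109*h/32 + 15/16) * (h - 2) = h^5/4 + 19*h^4/16 + 15*h^3/32 - 137*h^2/32 - 47*h/8 - 15/8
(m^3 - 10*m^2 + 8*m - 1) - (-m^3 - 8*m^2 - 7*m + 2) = 2*m^3 - 2*m^2 + 15*m - 3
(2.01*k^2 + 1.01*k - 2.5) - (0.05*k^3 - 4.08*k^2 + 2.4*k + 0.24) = -0.05*k^3 + 6.09*k^2 - 1.39*k - 2.74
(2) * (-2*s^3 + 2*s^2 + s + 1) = -4*s^3 + 4*s^2 + 2*s + 2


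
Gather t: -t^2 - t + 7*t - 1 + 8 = -t^2 + 6*t + 7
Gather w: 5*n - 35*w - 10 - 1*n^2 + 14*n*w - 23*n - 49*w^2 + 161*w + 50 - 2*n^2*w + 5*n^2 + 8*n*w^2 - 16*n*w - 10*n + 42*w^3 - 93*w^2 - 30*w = 4*n^2 - 28*n + 42*w^3 + w^2*(8*n - 142) + w*(-2*n^2 - 2*n + 96) + 40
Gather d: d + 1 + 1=d + 2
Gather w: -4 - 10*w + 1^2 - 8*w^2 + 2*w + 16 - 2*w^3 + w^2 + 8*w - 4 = -2*w^3 - 7*w^2 + 9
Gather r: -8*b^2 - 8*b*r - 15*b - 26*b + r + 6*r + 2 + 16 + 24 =-8*b^2 - 41*b + r*(7 - 8*b) + 42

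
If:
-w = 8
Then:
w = -8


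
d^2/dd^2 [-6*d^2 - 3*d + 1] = -12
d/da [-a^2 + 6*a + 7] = 6 - 2*a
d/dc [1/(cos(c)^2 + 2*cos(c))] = 2*(sin(c)/cos(c)^2 + tan(c))/(cos(c) + 2)^2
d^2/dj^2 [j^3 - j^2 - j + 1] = 6*j - 2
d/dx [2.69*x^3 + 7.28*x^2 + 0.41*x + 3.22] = 8.07*x^2 + 14.56*x + 0.41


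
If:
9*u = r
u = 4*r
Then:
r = 0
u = 0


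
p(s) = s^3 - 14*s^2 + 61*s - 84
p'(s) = 3*s^2 - 28*s + 61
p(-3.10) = -437.43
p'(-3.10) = 176.63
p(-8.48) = -2217.83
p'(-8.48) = 514.17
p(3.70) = 0.69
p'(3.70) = -1.53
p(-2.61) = -356.36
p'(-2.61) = 154.52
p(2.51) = -3.28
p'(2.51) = 9.62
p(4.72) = -2.82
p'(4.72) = -4.32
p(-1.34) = -193.28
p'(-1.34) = 103.91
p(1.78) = -14.14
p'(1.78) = 20.67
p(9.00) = 60.00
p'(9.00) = 52.00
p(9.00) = 60.00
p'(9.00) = 52.00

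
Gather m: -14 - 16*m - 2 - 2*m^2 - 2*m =-2*m^2 - 18*m - 16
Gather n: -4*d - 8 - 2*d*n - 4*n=-4*d + n*(-2*d - 4) - 8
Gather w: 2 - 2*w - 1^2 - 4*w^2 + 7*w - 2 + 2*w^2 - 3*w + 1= -2*w^2 + 2*w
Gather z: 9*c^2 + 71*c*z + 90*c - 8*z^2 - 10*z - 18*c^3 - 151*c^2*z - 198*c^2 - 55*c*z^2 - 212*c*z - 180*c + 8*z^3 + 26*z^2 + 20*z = -18*c^3 - 189*c^2 - 90*c + 8*z^3 + z^2*(18 - 55*c) + z*(-151*c^2 - 141*c + 10)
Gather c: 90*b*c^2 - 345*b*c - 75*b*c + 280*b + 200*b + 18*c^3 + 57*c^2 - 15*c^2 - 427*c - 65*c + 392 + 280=480*b + 18*c^3 + c^2*(90*b + 42) + c*(-420*b - 492) + 672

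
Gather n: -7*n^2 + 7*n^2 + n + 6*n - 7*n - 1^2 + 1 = 0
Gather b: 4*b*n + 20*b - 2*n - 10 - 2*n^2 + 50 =b*(4*n + 20) - 2*n^2 - 2*n + 40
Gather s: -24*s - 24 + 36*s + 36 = 12*s + 12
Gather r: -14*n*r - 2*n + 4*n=-14*n*r + 2*n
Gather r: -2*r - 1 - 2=-2*r - 3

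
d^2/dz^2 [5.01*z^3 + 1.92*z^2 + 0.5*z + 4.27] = 30.06*z + 3.84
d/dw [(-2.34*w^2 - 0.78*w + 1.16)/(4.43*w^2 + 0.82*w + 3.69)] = (1.5366*w^2 - 27.5468*w - 3.8294)/(19.6249*w^4 + 7.2652*w^3 + 33.3658*w^2 + 6.0516*w + 13.6161)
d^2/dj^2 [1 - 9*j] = 0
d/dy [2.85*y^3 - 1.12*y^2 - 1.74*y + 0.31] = 8.55*y^2 - 2.24*y - 1.74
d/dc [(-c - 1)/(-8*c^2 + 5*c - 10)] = (8*c^2 - 5*c - (c + 1)*(16*c - 5) + 10)/(8*c^2 - 5*c + 10)^2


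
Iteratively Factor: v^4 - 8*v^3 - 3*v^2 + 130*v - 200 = (v - 5)*(v^3 - 3*v^2 - 18*v + 40) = (v - 5)*(v - 2)*(v^2 - v - 20) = (v - 5)*(v - 2)*(v + 4)*(v - 5)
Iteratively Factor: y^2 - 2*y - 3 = (y - 3)*(y + 1)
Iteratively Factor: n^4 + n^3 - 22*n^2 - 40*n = (n + 4)*(n^3 - 3*n^2 - 10*n) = (n + 2)*(n + 4)*(n^2 - 5*n) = n*(n + 2)*(n + 4)*(n - 5)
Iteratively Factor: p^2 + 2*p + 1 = (p + 1)*(p + 1)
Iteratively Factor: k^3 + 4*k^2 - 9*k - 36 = (k - 3)*(k^2 + 7*k + 12) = (k - 3)*(k + 4)*(k + 3)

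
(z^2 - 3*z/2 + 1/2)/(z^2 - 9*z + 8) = (z - 1/2)/(z - 8)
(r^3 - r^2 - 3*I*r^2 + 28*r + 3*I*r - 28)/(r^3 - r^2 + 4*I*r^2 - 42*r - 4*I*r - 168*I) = (r^2 - r*(1 + 7*I) + 7*I)/(r^2 - r - 42)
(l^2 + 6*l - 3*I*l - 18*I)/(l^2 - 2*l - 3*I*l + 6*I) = (l + 6)/(l - 2)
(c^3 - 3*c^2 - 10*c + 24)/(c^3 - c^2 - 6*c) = (-c^3 + 3*c^2 + 10*c - 24)/(c*(-c^2 + c + 6))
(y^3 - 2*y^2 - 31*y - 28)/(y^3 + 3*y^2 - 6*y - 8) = (y - 7)/(y - 2)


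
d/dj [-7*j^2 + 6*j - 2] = 6 - 14*j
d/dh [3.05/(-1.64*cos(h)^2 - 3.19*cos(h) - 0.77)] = -(10.004*cos(h) + 9.7295)*sin(h)/(1.64*cos(h)^2 + 3.19*cos(h) + 0.77)^2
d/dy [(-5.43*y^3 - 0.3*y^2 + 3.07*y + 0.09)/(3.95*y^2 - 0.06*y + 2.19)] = (-21.4485*y^4 + 0.6516*y^3 - 47.7836*y^2 - 2.025*y + 6.7287)/(15.6025*y^4 - 0.474*y^3 + 17.3046*y^2 - 0.2628*y + 4.7961)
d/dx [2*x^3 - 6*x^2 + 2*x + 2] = 6*x^2 - 12*x + 2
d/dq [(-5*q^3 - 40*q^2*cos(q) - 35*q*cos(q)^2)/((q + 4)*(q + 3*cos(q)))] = 5*(-q*(q + 4)*(3*sin(q) - 1)*(q^2 + 8*q*cos(q) + 7*cos(q)^2) + q*(q + 3*cos(q))*(q^2 + 8*q*cos(q) + 7*cos(q)^2) + (q + 4)*(q + 3*cos(q))*(8*q^2*sin(q) - 3*q^2 + 7*q*sin(2*q) - 16*q*cos(q) - 7*cos(q)^2))/((q + 4)^2*(q + 3*cos(q))^2)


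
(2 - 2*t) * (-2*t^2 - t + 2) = 4*t^3 - 2*t^2 - 6*t + 4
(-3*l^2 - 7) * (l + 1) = -3*l^3 - 3*l^2 - 7*l - 7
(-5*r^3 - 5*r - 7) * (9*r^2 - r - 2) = -45*r^5 + 5*r^4 - 35*r^3 - 58*r^2 + 17*r + 14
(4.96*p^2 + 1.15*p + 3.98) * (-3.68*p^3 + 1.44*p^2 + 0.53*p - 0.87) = -18.2528*p^5 + 2.9104*p^4 - 10.3616*p^3 + 2.0255*p^2 + 1.1089*p - 3.4626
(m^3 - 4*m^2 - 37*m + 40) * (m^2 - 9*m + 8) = m^5 - 13*m^4 + 7*m^3 + 341*m^2 - 656*m + 320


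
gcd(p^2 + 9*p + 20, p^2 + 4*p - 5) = p + 5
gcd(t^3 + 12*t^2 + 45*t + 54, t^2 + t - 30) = t + 6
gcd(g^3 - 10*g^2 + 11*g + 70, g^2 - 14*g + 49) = g - 7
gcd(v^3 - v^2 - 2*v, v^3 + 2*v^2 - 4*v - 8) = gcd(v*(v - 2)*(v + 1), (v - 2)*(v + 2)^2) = v - 2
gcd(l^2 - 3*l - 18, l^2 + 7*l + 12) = l + 3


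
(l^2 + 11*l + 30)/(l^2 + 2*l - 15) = (l + 6)/(l - 3)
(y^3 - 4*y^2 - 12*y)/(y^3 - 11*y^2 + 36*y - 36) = y*(y + 2)/(y^2 - 5*y + 6)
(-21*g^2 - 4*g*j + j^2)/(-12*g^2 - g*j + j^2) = (7*g - j)/(4*g - j)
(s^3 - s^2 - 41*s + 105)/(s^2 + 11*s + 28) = (s^2 - 8*s + 15)/(s + 4)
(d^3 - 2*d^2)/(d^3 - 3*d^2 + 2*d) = d/(d - 1)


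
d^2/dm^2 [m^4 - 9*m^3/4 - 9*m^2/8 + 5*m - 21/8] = 12*m^2 - 27*m/2 - 9/4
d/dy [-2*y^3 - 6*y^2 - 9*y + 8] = -6*y^2 - 12*y - 9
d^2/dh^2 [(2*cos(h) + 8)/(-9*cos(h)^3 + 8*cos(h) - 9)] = 2*(-2*(cos(h) + 4)*(27*cos(h)^2 - 8)^2*sin(h)^2 + (9*cos(h)^3 - 8*cos(h) + 9)^2*cos(h) + (9*cos(h)^3 - 8*cos(h) + 9)*(-135*(1 - cos(2*h))^2 + 20*cos(h) - 276*cos(2*h) - 324*cos(3*h) + 200)/4)/(9*cos(h)^3 - 8*cos(h) + 9)^3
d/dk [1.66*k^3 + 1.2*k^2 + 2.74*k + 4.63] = 4.98*k^2 + 2.4*k + 2.74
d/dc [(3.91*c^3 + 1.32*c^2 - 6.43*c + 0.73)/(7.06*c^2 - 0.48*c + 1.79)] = (27.6046*c^4 - 3.7536*c^3 + 65.7589*c^2 - 5.582*c - 11.1593)/(49.8436*c^4 - 6.7776*c^3 + 25.5052*c^2 - 1.7184*c + 3.2041)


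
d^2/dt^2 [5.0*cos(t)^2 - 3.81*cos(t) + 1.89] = 3.81*cos(t) - 10.0*cos(2*t)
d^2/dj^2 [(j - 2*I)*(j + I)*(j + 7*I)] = 6*j + 12*I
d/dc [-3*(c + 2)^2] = -6*c - 12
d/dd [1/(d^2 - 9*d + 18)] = (9 - 2*d)/(d^2 - 9*d + 18)^2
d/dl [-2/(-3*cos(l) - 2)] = 6*sin(l)/(3*cos(l) + 2)^2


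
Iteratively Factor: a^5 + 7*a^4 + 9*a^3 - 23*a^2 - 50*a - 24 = (a + 1)*(a^4 + 6*a^3 + 3*a^2 - 26*a - 24) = (a - 2)*(a + 1)*(a^3 + 8*a^2 + 19*a + 12) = (a - 2)*(a + 1)*(a + 3)*(a^2 + 5*a + 4) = (a - 2)*(a + 1)^2*(a + 3)*(a + 4)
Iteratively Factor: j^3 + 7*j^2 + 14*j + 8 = (j + 1)*(j^2 + 6*j + 8) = (j + 1)*(j + 2)*(j + 4)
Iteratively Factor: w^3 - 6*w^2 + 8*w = (w)*(w^2 - 6*w + 8) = w*(w - 2)*(w - 4)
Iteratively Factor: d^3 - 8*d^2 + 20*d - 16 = (d - 2)*(d^2 - 6*d + 8) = (d - 2)^2*(d - 4)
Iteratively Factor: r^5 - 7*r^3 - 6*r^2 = (r)*(r^4 - 7*r^2 - 6*r) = r*(r + 2)*(r^3 - 2*r^2 - 3*r) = r*(r + 1)*(r + 2)*(r^2 - 3*r) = r*(r - 3)*(r + 1)*(r + 2)*(r)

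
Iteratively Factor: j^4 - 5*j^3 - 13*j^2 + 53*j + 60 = (j - 5)*(j^3 - 13*j - 12) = (j - 5)*(j + 3)*(j^2 - 3*j - 4) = (j - 5)*(j - 4)*(j + 3)*(j + 1)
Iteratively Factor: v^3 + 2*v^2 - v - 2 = (v + 2)*(v^2 - 1) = (v + 1)*(v + 2)*(v - 1)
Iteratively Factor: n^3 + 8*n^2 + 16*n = (n)*(n^2 + 8*n + 16) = n*(n + 4)*(n + 4)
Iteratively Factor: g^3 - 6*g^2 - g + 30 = (g - 3)*(g^2 - 3*g - 10) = (g - 5)*(g - 3)*(g + 2)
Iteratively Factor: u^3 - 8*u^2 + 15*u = (u)*(u^2 - 8*u + 15) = u*(u - 5)*(u - 3)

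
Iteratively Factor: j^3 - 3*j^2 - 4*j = (j + 1)*(j^2 - 4*j) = j*(j + 1)*(j - 4)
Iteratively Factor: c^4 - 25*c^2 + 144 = (c + 3)*(c^3 - 3*c^2 - 16*c + 48) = (c - 4)*(c + 3)*(c^2 + c - 12) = (c - 4)*(c - 3)*(c + 3)*(c + 4)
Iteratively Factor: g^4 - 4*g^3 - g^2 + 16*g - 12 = (g + 2)*(g^3 - 6*g^2 + 11*g - 6) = (g - 1)*(g + 2)*(g^2 - 5*g + 6) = (g - 3)*(g - 1)*(g + 2)*(g - 2)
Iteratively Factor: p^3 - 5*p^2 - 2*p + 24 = (p - 3)*(p^2 - 2*p - 8) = (p - 3)*(p + 2)*(p - 4)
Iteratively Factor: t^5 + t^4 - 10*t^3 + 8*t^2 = (t - 1)*(t^4 + 2*t^3 - 8*t^2) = (t - 1)*(t + 4)*(t^3 - 2*t^2) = (t - 2)*(t - 1)*(t + 4)*(t^2) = t*(t - 2)*(t - 1)*(t + 4)*(t)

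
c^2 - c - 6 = (c - 3)*(c + 2)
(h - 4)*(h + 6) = h^2 + 2*h - 24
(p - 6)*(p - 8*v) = p^2 - 8*p*v - 6*p + 48*v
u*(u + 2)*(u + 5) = u^3 + 7*u^2 + 10*u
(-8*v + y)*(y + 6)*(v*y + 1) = -8*v^2*y^2 - 48*v^2*y + v*y^3 + 6*v*y^2 - 8*v*y - 48*v + y^2 + 6*y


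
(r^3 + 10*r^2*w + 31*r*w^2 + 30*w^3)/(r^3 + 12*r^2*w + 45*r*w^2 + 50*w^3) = (r + 3*w)/(r + 5*w)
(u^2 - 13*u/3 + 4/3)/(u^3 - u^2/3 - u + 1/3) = (u - 4)/(u^2 - 1)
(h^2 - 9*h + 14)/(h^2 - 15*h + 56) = (h - 2)/(h - 8)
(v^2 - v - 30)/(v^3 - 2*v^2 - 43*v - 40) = (v - 6)/(v^2 - 7*v - 8)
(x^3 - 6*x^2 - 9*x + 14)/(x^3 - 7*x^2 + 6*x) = (x^2 - 5*x - 14)/(x*(x - 6))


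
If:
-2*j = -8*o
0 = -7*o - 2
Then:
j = -8/7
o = -2/7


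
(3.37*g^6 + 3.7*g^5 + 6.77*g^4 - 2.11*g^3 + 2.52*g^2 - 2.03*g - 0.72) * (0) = 0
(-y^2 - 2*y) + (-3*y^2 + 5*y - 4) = -4*y^2 + 3*y - 4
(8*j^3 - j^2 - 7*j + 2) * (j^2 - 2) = 8*j^5 - j^4 - 23*j^3 + 4*j^2 + 14*j - 4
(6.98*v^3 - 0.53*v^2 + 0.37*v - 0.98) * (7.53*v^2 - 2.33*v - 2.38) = 52.5594*v^5 - 20.2543*v^4 - 12.5914*v^3 - 6.9801*v^2 + 1.4028*v + 2.3324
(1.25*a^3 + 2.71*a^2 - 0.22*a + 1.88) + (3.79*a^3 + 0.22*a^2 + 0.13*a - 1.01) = 5.04*a^3 + 2.93*a^2 - 0.09*a + 0.87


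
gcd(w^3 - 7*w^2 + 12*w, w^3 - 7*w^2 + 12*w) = w^3 - 7*w^2 + 12*w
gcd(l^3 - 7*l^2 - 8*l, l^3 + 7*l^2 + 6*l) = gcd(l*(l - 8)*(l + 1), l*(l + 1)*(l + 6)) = l^2 + l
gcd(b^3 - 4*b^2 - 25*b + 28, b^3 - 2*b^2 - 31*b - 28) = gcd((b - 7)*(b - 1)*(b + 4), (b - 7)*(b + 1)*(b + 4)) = b^2 - 3*b - 28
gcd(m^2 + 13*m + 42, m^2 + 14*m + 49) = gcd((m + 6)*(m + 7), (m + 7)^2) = m + 7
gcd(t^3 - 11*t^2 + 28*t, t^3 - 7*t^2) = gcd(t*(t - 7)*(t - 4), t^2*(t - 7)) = t^2 - 7*t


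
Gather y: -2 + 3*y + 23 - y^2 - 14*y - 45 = -y^2 - 11*y - 24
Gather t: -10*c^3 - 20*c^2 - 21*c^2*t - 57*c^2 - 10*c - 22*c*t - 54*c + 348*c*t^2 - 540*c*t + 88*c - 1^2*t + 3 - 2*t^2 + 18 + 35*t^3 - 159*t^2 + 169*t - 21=-10*c^3 - 77*c^2 + 24*c + 35*t^3 + t^2*(348*c - 161) + t*(-21*c^2 - 562*c + 168)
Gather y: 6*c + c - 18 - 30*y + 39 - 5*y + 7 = 7*c - 35*y + 28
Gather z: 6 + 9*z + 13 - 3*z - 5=6*z + 14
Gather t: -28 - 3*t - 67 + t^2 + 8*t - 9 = t^2 + 5*t - 104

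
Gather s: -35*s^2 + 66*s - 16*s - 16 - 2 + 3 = -35*s^2 + 50*s - 15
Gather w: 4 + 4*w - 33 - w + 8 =3*w - 21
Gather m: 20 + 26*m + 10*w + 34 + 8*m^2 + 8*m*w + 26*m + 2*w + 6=8*m^2 + m*(8*w + 52) + 12*w + 60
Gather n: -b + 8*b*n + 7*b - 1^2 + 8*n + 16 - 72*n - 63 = 6*b + n*(8*b - 64) - 48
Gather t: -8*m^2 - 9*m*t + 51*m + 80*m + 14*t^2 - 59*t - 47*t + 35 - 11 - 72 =-8*m^2 + 131*m + 14*t^2 + t*(-9*m - 106) - 48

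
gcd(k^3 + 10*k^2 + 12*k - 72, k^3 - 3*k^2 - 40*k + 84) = k^2 + 4*k - 12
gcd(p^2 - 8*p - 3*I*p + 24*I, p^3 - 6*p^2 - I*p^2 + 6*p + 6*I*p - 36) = p - 3*I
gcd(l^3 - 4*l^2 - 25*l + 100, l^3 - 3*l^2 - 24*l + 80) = l^2 + l - 20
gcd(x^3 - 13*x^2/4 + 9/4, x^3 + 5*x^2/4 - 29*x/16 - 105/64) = x + 3/4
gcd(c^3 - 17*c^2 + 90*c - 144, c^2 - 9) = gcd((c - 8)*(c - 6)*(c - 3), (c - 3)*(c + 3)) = c - 3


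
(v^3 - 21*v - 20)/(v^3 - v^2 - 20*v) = (v + 1)/v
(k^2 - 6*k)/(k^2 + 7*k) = (k - 6)/(k + 7)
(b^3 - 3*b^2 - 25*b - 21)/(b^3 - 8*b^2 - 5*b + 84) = (b + 1)/(b - 4)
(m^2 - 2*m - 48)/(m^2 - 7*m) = (m^2 - 2*m - 48)/(m*(m - 7))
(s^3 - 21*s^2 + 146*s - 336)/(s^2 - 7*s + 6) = (s^2 - 15*s + 56)/(s - 1)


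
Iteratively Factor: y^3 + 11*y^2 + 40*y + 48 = (y + 3)*(y^2 + 8*y + 16) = (y + 3)*(y + 4)*(y + 4)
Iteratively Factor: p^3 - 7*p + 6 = (p + 3)*(p^2 - 3*p + 2) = (p - 2)*(p + 3)*(p - 1)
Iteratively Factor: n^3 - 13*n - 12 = (n + 3)*(n^2 - 3*n - 4) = (n - 4)*(n + 3)*(n + 1)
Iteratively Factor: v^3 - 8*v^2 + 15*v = (v)*(v^2 - 8*v + 15) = v*(v - 5)*(v - 3)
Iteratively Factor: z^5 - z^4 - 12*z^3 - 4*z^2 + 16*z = (z + 2)*(z^4 - 3*z^3 - 6*z^2 + 8*z) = (z - 1)*(z + 2)*(z^3 - 2*z^2 - 8*z) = (z - 4)*(z - 1)*(z + 2)*(z^2 + 2*z) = z*(z - 4)*(z - 1)*(z + 2)*(z + 2)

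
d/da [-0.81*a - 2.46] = -0.810000000000000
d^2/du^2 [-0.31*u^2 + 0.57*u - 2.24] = -0.620000000000000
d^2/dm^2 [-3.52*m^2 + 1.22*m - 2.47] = -7.04000000000000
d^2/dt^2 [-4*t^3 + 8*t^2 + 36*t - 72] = 16 - 24*t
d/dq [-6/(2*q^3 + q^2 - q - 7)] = 6*(6*q^2 + 2*q - 1)/(2*q^3 + q^2 - q - 7)^2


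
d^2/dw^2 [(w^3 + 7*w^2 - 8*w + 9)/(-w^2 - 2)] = 10*(2*w^3 + 3*w^2 - 12*w - 2)/(w^6 + 6*w^4 + 12*w^2 + 8)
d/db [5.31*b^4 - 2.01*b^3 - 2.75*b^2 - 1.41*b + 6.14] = 21.24*b^3 - 6.03*b^2 - 5.5*b - 1.41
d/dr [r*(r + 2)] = 2*r + 2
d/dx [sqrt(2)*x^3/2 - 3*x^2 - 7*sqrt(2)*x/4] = 3*sqrt(2)*x^2/2 - 6*x - 7*sqrt(2)/4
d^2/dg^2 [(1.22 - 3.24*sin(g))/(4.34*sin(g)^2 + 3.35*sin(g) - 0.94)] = (61.027344*sin(g)^5 - 139.024088*sin(g)^4 - 95.960004*sin(g)^3 + 114.479454*sin(g)^2 + 26.13914*sin(g) + 16.9316039999999)/(4.34*sin(g)^2 + 3.35*sin(g) - 0.94)^3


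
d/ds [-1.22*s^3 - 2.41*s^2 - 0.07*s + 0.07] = -3.66*s^2 - 4.82*s - 0.07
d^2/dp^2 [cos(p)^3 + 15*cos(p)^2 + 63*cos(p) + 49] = -255*cos(p)/4 - 30*cos(2*p) - 9*cos(3*p)/4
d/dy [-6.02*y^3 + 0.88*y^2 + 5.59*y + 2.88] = -18.06*y^2 + 1.76*y + 5.59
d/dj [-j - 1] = -1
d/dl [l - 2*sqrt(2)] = 1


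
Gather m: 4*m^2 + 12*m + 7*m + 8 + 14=4*m^2 + 19*m + 22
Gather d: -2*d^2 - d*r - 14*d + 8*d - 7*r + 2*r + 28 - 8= -2*d^2 + d*(-r - 6) - 5*r + 20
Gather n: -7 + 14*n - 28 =14*n - 35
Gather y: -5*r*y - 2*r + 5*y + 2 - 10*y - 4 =-2*r + y*(-5*r - 5) - 2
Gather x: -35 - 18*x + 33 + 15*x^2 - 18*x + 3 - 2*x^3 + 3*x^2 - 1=-2*x^3 + 18*x^2 - 36*x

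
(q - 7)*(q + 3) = q^2 - 4*q - 21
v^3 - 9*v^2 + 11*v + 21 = (v - 7)*(v - 3)*(v + 1)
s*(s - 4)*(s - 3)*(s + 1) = s^4 - 6*s^3 + 5*s^2 + 12*s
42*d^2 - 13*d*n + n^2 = (-7*d + n)*(-6*d + n)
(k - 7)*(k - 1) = k^2 - 8*k + 7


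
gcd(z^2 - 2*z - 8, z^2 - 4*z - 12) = z + 2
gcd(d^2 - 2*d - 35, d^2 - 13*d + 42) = d - 7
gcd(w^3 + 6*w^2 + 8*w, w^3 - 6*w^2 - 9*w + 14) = w + 2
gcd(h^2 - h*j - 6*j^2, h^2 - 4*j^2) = h + 2*j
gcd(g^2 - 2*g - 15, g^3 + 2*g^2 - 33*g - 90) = g + 3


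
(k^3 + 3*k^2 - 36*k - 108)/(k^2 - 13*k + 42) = (k^2 + 9*k + 18)/(k - 7)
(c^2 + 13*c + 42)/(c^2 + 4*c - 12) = (c + 7)/(c - 2)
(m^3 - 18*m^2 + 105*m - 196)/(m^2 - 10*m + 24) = (m^2 - 14*m + 49)/(m - 6)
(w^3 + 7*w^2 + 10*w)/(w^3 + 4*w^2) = (w^2 + 7*w + 10)/(w*(w + 4))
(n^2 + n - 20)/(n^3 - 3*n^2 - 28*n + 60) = (n - 4)/(n^2 - 8*n + 12)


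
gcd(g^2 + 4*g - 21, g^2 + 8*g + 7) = g + 7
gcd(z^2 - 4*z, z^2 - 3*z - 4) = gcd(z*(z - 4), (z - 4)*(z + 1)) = z - 4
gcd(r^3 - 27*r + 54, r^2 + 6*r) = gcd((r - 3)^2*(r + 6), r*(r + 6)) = r + 6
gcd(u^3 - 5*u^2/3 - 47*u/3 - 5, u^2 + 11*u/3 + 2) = u + 3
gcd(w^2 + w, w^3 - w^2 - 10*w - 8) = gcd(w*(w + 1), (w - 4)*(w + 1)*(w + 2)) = w + 1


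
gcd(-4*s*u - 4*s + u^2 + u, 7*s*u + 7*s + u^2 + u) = u + 1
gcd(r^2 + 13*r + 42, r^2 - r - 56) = r + 7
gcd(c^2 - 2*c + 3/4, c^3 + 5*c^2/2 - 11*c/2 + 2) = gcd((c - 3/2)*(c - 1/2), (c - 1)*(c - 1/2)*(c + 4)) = c - 1/2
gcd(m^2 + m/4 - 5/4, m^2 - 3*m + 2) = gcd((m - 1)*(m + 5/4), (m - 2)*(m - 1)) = m - 1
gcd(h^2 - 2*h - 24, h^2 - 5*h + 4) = 1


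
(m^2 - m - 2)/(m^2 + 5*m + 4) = (m - 2)/(m + 4)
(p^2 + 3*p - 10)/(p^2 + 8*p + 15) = (p - 2)/(p + 3)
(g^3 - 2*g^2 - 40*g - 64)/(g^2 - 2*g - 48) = (g^2 + 6*g + 8)/(g + 6)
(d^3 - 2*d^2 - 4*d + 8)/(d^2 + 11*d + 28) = (d^3 - 2*d^2 - 4*d + 8)/(d^2 + 11*d + 28)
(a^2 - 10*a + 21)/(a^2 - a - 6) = (a - 7)/(a + 2)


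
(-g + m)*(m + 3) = -g*m - 3*g + m^2 + 3*m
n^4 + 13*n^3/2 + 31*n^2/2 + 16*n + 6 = (n + 1)*(n + 3/2)*(n + 2)^2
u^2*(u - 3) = u^3 - 3*u^2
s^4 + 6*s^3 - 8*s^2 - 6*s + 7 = (s - 1)^2*(s + 1)*(s + 7)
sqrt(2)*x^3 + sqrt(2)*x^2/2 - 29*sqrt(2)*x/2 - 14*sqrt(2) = (x - 4)*(x + 7/2)*(sqrt(2)*x + sqrt(2))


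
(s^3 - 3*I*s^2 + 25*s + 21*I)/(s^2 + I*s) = s - 4*I + 21/s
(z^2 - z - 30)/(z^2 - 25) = (z - 6)/(z - 5)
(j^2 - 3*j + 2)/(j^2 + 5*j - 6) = (j - 2)/(j + 6)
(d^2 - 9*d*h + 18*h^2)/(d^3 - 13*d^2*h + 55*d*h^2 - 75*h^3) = (d - 6*h)/(d^2 - 10*d*h + 25*h^2)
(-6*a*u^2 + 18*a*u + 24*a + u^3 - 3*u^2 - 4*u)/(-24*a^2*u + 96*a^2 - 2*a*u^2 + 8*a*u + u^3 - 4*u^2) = (u + 1)/(4*a + u)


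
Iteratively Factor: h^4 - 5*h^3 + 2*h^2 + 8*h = (h - 4)*(h^3 - h^2 - 2*h) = h*(h - 4)*(h^2 - h - 2) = h*(h - 4)*(h + 1)*(h - 2)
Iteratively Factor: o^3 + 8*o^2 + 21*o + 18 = (o + 3)*(o^2 + 5*o + 6) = (o + 3)^2*(o + 2)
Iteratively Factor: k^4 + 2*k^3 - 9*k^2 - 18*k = (k + 2)*(k^3 - 9*k) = (k - 3)*(k + 2)*(k^2 + 3*k) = (k - 3)*(k + 2)*(k + 3)*(k)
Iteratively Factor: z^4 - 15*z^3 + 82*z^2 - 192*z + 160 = (z - 4)*(z^3 - 11*z^2 + 38*z - 40) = (z - 5)*(z - 4)*(z^2 - 6*z + 8) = (z - 5)*(z - 4)^2*(z - 2)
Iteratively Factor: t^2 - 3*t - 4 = (t - 4)*(t + 1)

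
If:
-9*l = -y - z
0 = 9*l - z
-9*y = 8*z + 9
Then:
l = -1/8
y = 0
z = -9/8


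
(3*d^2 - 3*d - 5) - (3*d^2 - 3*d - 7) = 2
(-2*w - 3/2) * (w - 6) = -2*w^2 + 21*w/2 + 9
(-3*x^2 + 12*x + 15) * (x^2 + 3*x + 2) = -3*x^4 + 3*x^3 + 45*x^2 + 69*x + 30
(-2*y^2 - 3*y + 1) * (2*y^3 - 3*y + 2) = -4*y^5 - 6*y^4 + 8*y^3 + 5*y^2 - 9*y + 2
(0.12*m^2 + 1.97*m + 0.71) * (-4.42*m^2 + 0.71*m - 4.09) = -0.5304*m^4 - 8.6222*m^3 - 2.2303*m^2 - 7.5532*m - 2.9039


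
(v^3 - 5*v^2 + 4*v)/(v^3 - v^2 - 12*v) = (v - 1)/(v + 3)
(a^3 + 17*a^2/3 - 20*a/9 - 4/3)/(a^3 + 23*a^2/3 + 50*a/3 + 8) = (9*a^3 + 51*a^2 - 20*a - 12)/(3*(3*a^3 + 23*a^2 + 50*a + 24))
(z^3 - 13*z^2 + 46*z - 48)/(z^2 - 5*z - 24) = (z^2 - 5*z + 6)/(z + 3)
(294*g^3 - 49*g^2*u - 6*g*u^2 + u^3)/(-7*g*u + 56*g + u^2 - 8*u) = (-42*g^2 + g*u + u^2)/(u - 8)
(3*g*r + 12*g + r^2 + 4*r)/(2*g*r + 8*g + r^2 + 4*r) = (3*g + r)/(2*g + r)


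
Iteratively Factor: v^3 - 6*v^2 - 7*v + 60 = (v - 4)*(v^2 - 2*v - 15) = (v - 5)*(v - 4)*(v + 3)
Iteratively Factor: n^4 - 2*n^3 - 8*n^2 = (n - 4)*(n^3 + 2*n^2) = n*(n - 4)*(n^2 + 2*n) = n*(n - 4)*(n + 2)*(n)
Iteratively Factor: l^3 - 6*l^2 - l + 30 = (l - 5)*(l^2 - l - 6) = (l - 5)*(l + 2)*(l - 3)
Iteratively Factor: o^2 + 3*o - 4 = (o - 1)*(o + 4)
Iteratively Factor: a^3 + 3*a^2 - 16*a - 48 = (a + 3)*(a^2 - 16) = (a + 3)*(a + 4)*(a - 4)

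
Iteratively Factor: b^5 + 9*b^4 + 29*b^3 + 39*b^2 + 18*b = (b + 2)*(b^4 + 7*b^3 + 15*b^2 + 9*b) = (b + 2)*(b + 3)*(b^3 + 4*b^2 + 3*b) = (b + 1)*(b + 2)*(b + 3)*(b^2 + 3*b) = (b + 1)*(b + 2)*(b + 3)^2*(b)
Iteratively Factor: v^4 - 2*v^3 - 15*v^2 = (v)*(v^3 - 2*v^2 - 15*v) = v*(v + 3)*(v^2 - 5*v) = v*(v - 5)*(v + 3)*(v)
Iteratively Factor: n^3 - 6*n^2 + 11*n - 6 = (n - 2)*(n^2 - 4*n + 3) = (n - 2)*(n - 1)*(n - 3)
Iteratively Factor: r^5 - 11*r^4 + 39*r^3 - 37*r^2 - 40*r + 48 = (r - 1)*(r^4 - 10*r^3 + 29*r^2 - 8*r - 48) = (r - 1)*(r + 1)*(r^3 - 11*r^2 + 40*r - 48) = (r - 4)*(r - 1)*(r + 1)*(r^2 - 7*r + 12) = (r - 4)*(r - 3)*(r - 1)*(r + 1)*(r - 4)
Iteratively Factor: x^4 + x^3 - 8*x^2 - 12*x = (x)*(x^3 + x^2 - 8*x - 12) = x*(x + 2)*(x^2 - x - 6) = x*(x - 3)*(x + 2)*(x + 2)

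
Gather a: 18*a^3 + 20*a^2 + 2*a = 18*a^3 + 20*a^2 + 2*a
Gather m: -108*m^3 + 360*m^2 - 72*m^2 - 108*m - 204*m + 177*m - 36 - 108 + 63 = -108*m^3 + 288*m^2 - 135*m - 81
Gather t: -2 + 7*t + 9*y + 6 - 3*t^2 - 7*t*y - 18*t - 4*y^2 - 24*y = -3*t^2 + t*(-7*y - 11) - 4*y^2 - 15*y + 4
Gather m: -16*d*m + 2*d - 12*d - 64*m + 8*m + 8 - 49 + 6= -10*d + m*(-16*d - 56) - 35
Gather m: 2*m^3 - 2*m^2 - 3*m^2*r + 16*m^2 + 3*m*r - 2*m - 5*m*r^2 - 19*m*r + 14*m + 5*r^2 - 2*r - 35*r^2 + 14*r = 2*m^3 + m^2*(14 - 3*r) + m*(-5*r^2 - 16*r + 12) - 30*r^2 + 12*r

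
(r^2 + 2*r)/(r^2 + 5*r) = (r + 2)/(r + 5)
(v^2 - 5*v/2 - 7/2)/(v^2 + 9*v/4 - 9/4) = 2*(2*v^2 - 5*v - 7)/(4*v^2 + 9*v - 9)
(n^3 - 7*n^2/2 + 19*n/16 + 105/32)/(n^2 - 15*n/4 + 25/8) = (16*n^2 - 16*n - 21)/(4*(4*n - 5))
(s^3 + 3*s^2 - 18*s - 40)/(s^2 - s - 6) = (s^2 + s - 20)/(s - 3)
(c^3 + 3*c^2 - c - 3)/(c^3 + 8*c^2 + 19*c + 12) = (c - 1)/(c + 4)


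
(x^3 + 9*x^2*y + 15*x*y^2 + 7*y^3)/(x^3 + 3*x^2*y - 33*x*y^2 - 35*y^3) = (x + y)/(x - 5*y)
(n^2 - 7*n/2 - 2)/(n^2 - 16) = (n + 1/2)/(n + 4)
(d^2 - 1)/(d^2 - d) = (d + 1)/d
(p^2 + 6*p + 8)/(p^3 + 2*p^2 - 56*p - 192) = (p + 2)/(p^2 - 2*p - 48)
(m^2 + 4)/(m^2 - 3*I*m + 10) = (m - 2*I)/(m - 5*I)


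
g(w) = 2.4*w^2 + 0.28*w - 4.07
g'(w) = 4.8*w + 0.28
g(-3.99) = 33.02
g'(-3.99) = -18.87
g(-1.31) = -0.32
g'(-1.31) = -6.01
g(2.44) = 10.90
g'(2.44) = 11.99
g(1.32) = 0.48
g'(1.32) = 6.62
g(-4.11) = 35.32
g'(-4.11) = -19.45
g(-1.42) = 0.37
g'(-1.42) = -6.54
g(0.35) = -3.68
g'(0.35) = 1.96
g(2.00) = 6.09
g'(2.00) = 9.88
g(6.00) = 84.01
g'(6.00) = 29.08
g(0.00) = -4.07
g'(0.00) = 0.28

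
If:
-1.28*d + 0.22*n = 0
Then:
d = 0.171875*n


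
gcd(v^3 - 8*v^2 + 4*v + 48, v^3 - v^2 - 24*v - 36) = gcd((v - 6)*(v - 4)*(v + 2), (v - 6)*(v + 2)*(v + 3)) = v^2 - 4*v - 12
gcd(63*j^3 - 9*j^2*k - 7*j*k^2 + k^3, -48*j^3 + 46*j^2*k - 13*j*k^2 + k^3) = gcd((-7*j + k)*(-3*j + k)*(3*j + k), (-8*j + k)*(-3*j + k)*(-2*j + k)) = 3*j - k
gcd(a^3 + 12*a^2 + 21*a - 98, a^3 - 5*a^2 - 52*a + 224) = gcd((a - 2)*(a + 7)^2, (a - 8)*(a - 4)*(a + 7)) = a + 7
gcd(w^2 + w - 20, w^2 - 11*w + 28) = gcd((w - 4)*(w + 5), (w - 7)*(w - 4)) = w - 4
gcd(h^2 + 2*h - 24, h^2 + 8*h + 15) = 1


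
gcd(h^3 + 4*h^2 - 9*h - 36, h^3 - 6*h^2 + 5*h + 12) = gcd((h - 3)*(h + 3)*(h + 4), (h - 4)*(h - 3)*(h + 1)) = h - 3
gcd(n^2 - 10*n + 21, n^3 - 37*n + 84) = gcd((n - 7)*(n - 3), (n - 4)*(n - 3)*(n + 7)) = n - 3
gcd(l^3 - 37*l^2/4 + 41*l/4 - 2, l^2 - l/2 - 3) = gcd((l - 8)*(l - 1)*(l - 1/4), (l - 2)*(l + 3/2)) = 1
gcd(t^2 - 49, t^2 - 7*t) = t - 7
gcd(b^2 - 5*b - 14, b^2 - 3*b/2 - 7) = b + 2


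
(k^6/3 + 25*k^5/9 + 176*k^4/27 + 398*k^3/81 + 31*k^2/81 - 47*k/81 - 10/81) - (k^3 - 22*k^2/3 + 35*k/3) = k^6/3 + 25*k^5/9 + 176*k^4/27 + 317*k^3/81 + 625*k^2/81 - 992*k/81 - 10/81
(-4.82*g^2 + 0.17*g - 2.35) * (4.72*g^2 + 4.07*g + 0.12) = -22.7504*g^4 - 18.815*g^3 - 10.9785*g^2 - 9.5441*g - 0.282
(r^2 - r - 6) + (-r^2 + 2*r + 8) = r + 2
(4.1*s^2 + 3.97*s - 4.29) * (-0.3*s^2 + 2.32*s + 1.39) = -1.23*s^4 + 8.321*s^3 + 16.1964*s^2 - 4.4345*s - 5.9631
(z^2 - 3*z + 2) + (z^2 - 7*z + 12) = 2*z^2 - 10*z + 14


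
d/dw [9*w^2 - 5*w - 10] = 18*w - 5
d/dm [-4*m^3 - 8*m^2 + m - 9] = -12*m^2 - 16*m + 1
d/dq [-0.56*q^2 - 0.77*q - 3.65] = -1.12*q - 0.77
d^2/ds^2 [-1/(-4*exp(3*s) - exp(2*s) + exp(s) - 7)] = ((-36*exp(2*s) - 4*exp(s) + 1)*(4*exp(3*s) + exp(2*s) - exp(s) + 7) + 2*(12*exp(2*s) + 2*exp(s) - 1)^2*exp(s))*exp(s)/(4*exp(3*s) + exp(2*s) - exp(s) + 7)^3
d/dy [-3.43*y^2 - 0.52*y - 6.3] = -6.86*y - 0.52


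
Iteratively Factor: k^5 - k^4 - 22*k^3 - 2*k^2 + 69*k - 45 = (k - 1)*(k^4 - 22*k^2 - 24*k + 45) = (k - 5)*(k - 1)*(k^3 + 5*k^2 + 3*k - 9) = (k - 5)*(k - 1)*(k + 3)*(k^2 + 2*k - 3) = (k - 5)*(k - 1)^2*(k + 3)*(k + 3)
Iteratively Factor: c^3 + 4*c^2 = (c + 4)*(c^2) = c*(c + 4)*(c)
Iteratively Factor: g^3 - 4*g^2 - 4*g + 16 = (g - 4)*(g^2 - 4) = (g - 4)*(g + 2)*(g - 2)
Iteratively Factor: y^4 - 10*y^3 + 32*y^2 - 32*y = (y - 4)*(y^3 - 6*y^2 + 8*y) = y*(y - 4)*(y^2 - 6*y + 8) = y*(y - 4)^2*(y - 2)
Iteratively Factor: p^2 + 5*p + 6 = (p + 3)*(p + 2)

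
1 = 1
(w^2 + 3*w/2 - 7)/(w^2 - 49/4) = 2*(w - 2)/(2*w - 7)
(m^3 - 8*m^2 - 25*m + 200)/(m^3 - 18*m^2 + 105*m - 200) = (m + 5)/(m - 5)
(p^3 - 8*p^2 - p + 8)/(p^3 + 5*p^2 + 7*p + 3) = (p^2 - 9*p + 8)/(p^2 + 4*p + 3)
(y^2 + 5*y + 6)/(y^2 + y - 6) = (y + 2)/(y - 2)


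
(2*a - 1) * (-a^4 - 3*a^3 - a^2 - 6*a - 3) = -2*a^5 - 5*a^4 + a^3 - 11*a^2 + 3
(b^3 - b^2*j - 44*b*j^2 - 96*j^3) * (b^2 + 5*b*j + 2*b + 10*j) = b^5 + 4*b^4*j + 2*b^4 - 49*b^3*j^2 + 8*b^3*j - 316*b^2*j^3 - 98*b^2*j^2 - 480*b*j^4 - 632*b*j^3 - 960*j^4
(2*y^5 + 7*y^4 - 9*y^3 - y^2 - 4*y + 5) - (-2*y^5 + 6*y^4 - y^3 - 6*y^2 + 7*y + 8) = 4*y^5 + y^4 - 8*y^3 + 5*y^2 - 11*y - 3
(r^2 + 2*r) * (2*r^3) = 2*r^5 + 4*r^4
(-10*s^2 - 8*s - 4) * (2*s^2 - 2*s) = -20*s^4 + 4*s^3 + 8*s^2 + 8*s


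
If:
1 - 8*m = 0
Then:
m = 1/8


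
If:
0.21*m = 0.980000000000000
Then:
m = 4.67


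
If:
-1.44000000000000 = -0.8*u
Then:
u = 1.80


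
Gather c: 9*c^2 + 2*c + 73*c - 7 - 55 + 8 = 9*c^2 + 75*c - 54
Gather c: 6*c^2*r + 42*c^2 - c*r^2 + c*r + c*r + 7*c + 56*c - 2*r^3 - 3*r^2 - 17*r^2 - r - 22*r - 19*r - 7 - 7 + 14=c^2*(6*r + 42) + c*(-r^2 + 2*r + 63) - 2*r^3 - 20*r^2 - 42*r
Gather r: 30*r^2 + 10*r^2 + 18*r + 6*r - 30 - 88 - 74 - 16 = 40*r^2 + 24*r - 208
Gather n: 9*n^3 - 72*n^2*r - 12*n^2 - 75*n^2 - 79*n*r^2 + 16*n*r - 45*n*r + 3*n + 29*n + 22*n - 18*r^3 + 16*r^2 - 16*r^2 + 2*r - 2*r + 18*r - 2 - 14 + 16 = 9*n^3 + n^2*(-72*r - 87) + n*(-79*r^2 - 29*r + 54) - 18*r^3 + 18*r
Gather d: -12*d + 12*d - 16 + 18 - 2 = 0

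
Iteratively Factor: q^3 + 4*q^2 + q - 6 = (q - 1)*(q^2 + 5*q + 6) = (q - 1)*(q + 2)*(q + 3)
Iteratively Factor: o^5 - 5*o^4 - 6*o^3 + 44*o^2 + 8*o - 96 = (o - 3)*(o^4 - 2*o^3 - 12*o^2 + 8*o + 32) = (o - 3)*(o + 2)*(o^3 - 4*o^2 - 4*o + 16) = (o - 4)*(o - 3)*(o + 2)*(o^2 - 4) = (o - 4)*(o - 3)*(o - 2)*(o + 2)*(o + 2)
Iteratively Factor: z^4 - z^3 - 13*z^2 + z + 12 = (z + 3)*(z^3 - 4*z^2 - z + 4) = (z - 1)*(z + 3)*(z^2 - 3*z - 4) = (z - 1)*(z + 1)*(z + 3)*(z - 4)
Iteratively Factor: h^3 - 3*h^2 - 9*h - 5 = (h + 1)*(h^2 - 4*h - 5) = (h + 1)^2*(h - 5)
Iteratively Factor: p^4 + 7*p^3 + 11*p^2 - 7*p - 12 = (p + 4)*(p^3 + 3*p^2 - p - 3) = (p + 3)*(p + 4)*(p^2 - 1) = (p - 1)*(p + 3)*(p + 4)*(p + 1)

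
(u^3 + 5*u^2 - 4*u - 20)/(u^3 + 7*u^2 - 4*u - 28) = (u + 5)/(u + 7)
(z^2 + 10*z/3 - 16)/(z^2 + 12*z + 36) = (z - 8/3)/(z + 6)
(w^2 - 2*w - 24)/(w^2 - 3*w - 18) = (w + 4)/(w + 3)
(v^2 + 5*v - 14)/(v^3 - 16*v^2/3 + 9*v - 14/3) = 3*(v + 7)/(3*v^2 - 10*v + 7)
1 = 1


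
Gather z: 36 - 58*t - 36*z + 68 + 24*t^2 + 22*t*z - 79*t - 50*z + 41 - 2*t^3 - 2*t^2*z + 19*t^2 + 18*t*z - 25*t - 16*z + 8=-2*t^3 + 43*t^2 - 162*t + z*(-2*t^2 + 40*t - 102) + 153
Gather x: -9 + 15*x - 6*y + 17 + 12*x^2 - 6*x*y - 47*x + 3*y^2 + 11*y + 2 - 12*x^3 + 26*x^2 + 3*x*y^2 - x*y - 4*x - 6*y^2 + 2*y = -12*x^3 + 38*x^2 + x*(3*y^2 - 7*y - 36) - 3*y^2 + 7*y + 10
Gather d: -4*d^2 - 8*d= -4*d^2 - 8*d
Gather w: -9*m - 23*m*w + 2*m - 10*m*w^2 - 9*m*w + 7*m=-10*m*w^2 - 32*m*w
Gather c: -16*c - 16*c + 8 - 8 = -32*c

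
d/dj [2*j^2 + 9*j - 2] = 4*j + 9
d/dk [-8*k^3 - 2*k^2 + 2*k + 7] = -24*k^2 - 4*k + 2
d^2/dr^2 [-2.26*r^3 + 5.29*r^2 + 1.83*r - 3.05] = 10.58 - 13.56*r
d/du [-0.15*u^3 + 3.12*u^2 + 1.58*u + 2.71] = -0.45*u^2 + 6.24*u + 1.58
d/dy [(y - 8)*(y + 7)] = 2*y - 1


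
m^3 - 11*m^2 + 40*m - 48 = (m - 4)^2*(m - 3)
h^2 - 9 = (h - 3)*(h + 3)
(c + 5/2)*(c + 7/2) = c^2 + 6*c + 35/4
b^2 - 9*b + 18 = (b - 6)*(b - 3)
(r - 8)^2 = r^2 - 16*r + 64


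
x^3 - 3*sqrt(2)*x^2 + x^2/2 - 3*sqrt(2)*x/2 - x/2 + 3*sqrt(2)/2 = (x - 1/2)*(x + 1)*(x - 3*sqrt(2))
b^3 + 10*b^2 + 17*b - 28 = (b - 1)*(b + 4)*(b + 7)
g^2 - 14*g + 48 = (g - 8)*(g - 6)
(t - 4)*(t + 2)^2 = t^3 - 12*t - 16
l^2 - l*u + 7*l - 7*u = (l + 7)*(l - u)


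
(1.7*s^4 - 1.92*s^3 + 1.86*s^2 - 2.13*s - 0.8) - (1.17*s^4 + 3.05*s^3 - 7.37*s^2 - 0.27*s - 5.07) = 0.53*s^4 - 4.97*s^3 + 9.23*s^2 - 1.86*s + 4.27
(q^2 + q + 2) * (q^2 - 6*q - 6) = q^4 - 5*q^3 - 10*q^2 - 18*q - 12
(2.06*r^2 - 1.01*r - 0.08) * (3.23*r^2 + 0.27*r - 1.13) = 6.6538*r^4 - 2.7061*r^3 - 2.8589*r^2 + 1.1197*r + 0.0904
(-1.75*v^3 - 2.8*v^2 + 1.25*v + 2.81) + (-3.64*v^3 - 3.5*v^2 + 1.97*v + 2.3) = -5.39*v^3 - 6.3*v^2 + 3.22*v + 5.11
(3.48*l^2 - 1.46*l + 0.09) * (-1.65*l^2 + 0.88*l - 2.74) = -5.742*l^4 + 5.4714*l^3 - 10.9685*l^2 + 4.0796*l - 0.2466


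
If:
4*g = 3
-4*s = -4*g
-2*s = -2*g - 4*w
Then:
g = 3/4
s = 3/4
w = 0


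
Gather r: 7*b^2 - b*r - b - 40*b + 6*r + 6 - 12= 7*b^2 - 41*b + r*(6 - b) - 6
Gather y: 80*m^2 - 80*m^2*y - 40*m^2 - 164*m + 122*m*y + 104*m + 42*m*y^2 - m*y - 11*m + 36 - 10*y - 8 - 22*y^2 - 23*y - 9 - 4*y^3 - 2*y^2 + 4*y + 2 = 40*m^2 - 71*m - 4*y^3 + y^2*(42*m - 24) + y*(-80*m^2 + 121*m - 29) + 21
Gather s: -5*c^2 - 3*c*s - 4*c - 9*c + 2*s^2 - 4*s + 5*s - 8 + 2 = -5*c^2 - 13*c + 2*s^2 + s*(1 - 3*c) - 6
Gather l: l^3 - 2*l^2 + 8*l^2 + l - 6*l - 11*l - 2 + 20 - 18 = l^3 + 6*l^2 - 16*l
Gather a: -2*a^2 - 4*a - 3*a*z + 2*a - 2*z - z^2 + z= -2*a^2 + a*(-3*z - 2) - z^2 - z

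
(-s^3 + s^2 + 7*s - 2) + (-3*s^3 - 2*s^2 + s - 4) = -4*s^3 - s^2 + 8*s - 6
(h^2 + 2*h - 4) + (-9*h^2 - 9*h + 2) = -8*h^2 - 7*h - 2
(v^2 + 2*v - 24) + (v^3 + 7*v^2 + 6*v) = v^3 + 8*v^2 + 8*v - 24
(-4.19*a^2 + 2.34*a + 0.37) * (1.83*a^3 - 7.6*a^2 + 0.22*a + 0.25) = -7.6677*a^5 + 36.1262*a^4 - 18.0287*a^3 - 3.3447*a^2 + 0.6664*a + 0.0925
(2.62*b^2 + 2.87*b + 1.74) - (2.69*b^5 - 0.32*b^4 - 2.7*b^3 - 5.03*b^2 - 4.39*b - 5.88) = -2.69*b^5 + 0.32*b^4 + 2.7*b^3 + 7.65*b^2 + 7.26*b + 7.62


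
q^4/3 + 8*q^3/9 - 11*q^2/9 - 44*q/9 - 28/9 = (q/3 + 1/3)*(q - 7/3)*(q + 2)^2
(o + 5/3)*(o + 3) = o^2 + 14*o/3 + 5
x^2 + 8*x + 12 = (x + 2)*(x + 6)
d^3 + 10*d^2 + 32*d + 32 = (d + 2)*(d + 4)^2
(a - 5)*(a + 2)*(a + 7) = a^3 + 4*a^2 - 31*a - 70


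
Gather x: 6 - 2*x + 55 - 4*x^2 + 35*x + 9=-4*x^2 + 33*x + 70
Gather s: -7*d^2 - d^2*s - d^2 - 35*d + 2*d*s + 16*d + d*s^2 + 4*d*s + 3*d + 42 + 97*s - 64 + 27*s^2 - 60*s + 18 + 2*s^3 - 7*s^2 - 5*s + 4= -8*d^2 - 16*d + 2*s^3 + s^2*(d + 20) + s*(-d^2 + 6*d + 32)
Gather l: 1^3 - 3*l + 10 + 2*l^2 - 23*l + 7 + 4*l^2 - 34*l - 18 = 6*l^2 - 60*l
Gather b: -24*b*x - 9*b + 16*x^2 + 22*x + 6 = b*(-24*x - 9) + 16*x^2 + 22*x + 6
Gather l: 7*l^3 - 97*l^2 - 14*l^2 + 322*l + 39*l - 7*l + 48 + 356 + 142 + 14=7*l^3 - 111*l^2 + 354*l + 560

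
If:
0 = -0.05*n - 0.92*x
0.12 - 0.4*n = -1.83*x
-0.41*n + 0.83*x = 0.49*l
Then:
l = -0.22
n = 0.24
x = -0.01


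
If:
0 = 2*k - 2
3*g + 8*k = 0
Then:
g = -8/3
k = 1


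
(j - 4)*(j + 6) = j^2 + 2*j - 24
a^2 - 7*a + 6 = (a - 6)*(a - 1)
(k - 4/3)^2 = k^2 - 8*k/3 + 16/9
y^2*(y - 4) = y^3 - 4*y^2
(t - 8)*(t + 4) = t^2 - 4*t - 32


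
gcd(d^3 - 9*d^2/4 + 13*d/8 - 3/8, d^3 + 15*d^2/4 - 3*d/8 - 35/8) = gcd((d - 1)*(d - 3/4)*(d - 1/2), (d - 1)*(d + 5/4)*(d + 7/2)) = d - 1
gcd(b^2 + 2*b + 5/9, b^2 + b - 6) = 1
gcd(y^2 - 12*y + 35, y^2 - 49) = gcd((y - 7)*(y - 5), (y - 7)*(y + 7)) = y - 7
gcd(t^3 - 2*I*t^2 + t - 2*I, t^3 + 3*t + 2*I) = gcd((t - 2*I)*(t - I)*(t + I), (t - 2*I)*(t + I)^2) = t^2 - I*t + 2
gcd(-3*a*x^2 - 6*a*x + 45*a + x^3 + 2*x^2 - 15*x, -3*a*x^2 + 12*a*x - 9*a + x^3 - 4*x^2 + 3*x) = -3*a*x + 9*a + x^2 - 3*x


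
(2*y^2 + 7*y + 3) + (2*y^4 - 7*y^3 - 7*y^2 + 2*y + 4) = 2*y^4 - 7*y^3 - 5*y^2 + 9*y + 7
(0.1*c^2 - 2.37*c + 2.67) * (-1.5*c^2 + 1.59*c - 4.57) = -0.15*c^4 + 3.714*c^3 - 8.2303*c^2 + 15.0762*c - 12.2019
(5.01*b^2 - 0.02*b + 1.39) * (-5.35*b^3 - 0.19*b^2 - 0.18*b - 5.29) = -26.8035*b^5 - 0.8449*b^4 - 8.3345*b^3 - 26.7634*b^2 - 0.1444*b - 7.3531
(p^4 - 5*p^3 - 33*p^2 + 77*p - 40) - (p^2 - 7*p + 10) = p^4 - 5*p^3 - 34*p^2 + 84*p - 50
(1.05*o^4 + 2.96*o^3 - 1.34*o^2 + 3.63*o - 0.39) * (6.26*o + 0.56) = 6.573*o^5 + 19.1176*o^4 - 6.7308*o^3 + 21.9734*o^2 - 0.4086*o - 0.2184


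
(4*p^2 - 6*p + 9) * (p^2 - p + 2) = 4*p^4 - 10*p^3 + 23*p^2 - 21*p + 18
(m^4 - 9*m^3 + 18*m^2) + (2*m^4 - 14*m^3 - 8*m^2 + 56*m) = 3*m^4 - 23*m^3 + 10*m^2 + 56*m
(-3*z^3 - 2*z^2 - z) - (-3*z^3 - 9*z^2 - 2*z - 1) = 7*z^2 + z + 1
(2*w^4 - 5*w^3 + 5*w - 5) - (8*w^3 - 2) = 2*w^4 - 13*w^3 + 5*w - 3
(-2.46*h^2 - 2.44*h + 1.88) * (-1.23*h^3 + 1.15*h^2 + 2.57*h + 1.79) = 3.0258*h^5 + 0.1722*h^4 - 11.4406*h^3 - 8.5122*h^2 + 0.463999999999999*h + 3.3652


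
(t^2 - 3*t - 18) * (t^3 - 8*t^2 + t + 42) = t^5 - 11*t^4 + 7*t^3 + 183*t^2 - 144*t - 756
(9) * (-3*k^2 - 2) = -27*k^2 - 18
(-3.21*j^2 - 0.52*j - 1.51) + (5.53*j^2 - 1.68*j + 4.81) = 2.32*j^2 - 2.2*j + 3.3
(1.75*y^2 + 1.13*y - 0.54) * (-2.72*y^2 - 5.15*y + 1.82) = -4.76*y^4 - 12.0861*y^3 - 1.1657*y^2 + 4.8376*y - 0.9828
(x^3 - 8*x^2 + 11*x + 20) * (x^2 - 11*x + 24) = x^5 - 19*x^4 + 123*x^3 - 293*x^2 + 44*x + 480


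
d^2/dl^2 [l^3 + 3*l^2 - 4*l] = 6*l + 6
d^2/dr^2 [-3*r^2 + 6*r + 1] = -6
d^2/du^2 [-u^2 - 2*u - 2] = -2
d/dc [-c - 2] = -1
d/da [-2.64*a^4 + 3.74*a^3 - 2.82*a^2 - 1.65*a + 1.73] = -10.56*a^3 + 11.22*a^2 - 5.64*a - 1.65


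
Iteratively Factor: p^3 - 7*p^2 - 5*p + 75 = (p - 5)*(p^2 - 2*p - 15) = (p - 5)*(p + 3)*(p - 5)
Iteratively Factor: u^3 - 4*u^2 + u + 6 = (u - 3)*(u^2 - u - 2) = (u - 3)*(u - 2)*(u + 1)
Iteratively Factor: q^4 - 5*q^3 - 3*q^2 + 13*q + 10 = (q - 2)*(q^3 - 3*q^2 - 9*q - 5) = (q - 2)*(q + 1)*(q^2 - 4*q - 5) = (q - 2)*(q + 1)^2*(q - 5)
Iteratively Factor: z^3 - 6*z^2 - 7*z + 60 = (z + 3)*(z^2 - 9*z + 20) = (z - 4)*(z + 3)*(z - 5)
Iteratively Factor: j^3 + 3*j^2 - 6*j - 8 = (j - 2)*(j^2 + 5*j + 4) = (j - 2)*(j + 1)*(j + 4)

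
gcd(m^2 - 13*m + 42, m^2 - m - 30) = m - 6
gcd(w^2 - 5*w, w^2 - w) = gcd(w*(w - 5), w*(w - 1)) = w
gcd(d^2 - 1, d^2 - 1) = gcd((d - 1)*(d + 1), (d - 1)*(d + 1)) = d^2 - 1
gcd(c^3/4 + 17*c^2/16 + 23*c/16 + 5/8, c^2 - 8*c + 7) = 1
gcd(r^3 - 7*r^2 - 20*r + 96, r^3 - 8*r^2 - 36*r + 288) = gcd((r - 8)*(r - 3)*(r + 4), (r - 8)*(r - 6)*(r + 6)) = r - 8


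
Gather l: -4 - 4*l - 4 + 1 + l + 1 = -3*l - 6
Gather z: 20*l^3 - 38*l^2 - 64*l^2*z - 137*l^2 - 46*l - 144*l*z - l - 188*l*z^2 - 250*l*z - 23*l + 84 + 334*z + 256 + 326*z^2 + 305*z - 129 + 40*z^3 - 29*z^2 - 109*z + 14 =20*l^3 - 175*l^2 - 70*l + 40*z^3 + z^2*(297 - 188*l) + z*(-64*l^2 - 394*l + 530) + 225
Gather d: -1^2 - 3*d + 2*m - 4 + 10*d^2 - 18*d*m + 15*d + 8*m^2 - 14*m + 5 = 10*d^2 + d*(12 - 18*m) + 8*m^2 - 12*m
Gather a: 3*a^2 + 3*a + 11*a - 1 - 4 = 3*a^2 + 14*a - 5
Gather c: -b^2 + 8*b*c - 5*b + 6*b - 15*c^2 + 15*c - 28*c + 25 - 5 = -b^2 + b - 15*c^2 + c*(8*b - 13) + 20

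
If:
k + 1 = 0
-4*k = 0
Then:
No Solution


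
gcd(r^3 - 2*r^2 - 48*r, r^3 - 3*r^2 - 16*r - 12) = 1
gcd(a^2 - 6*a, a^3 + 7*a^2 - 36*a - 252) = a - 6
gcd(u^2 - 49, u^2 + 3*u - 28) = u + 7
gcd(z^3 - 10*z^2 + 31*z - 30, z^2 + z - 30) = z - 5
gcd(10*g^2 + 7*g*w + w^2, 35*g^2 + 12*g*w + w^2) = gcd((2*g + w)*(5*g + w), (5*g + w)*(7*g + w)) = 5*g + w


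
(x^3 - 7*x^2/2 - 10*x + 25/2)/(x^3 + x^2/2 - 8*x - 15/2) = (x^2 - 6*x + 5)/(x^2 - 2*x - 3)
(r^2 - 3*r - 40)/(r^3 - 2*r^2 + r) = (r^2 - 3*r - 40)/(r*(r^2 - 2*r + 1))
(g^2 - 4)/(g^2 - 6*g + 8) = (g + 2)/(g - 4)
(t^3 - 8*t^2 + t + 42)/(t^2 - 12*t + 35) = (t^2 - t - 6)/(t - 5)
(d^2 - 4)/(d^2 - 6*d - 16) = (d - 2)/(d - 8)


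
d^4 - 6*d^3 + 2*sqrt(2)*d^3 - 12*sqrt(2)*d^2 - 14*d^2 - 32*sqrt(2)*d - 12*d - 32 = (d - 8)*(d + 2)*(d + sqrt(2))^2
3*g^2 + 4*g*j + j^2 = (g + j)*(3*g + j)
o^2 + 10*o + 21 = (o + 3)*(o + 7)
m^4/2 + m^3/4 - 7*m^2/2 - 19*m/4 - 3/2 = (m/2 + 1/2)*(m - 3)*(m + 1/2)*(m + 2)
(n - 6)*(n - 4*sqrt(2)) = n^2 - 6*n - 4*sqrt(2)*n + 24*sqrt(2)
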